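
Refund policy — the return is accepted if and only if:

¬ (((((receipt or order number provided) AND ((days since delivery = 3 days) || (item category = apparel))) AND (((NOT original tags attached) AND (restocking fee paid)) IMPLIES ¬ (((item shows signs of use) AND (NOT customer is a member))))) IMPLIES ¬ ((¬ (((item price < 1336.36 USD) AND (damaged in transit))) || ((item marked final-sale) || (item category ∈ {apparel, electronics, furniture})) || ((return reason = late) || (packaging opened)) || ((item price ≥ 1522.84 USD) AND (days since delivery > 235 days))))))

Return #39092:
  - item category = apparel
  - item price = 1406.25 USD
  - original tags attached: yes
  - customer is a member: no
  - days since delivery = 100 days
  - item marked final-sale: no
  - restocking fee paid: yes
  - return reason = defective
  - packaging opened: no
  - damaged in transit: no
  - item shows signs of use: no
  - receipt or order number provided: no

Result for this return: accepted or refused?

Refused

Atomic conditions:
  receipt or order number provided: no → false
  days since delivery = 3 days: 100 == 3 is false
  item category = apparel: apparel == apparel is true
  NOT original tags attached: yes → false
  restocking fee paid: yes → true
  item shows signs of use: no → false
  NOT customer is a member: no → true
  item price < 1336.36 USD: 1406.25 < 1336.36 is false
  damaged in transit: no → false
  item marked final-sale: no → false
  item category ∈ {apparel, electronics, furniture}: apparel is in the set → true
  return reason = late: defective == late is false
  packaging opened: no → false
  item price ≥ 1522.84 USD: 1406.25 ≥ 1522.84 is false
  days since delivery > 235 days: 100 > 235 is false
Combine:
[1.1.1.2] false OR true = true
[1.1.1] false AND true = false
[1.1.2.1] false AND true = false
[1.1.2.2.1] false AND true = false
[1.1.2.2] NOT false = true
[1.1.2] false → true (antecedent false ⇒ implication holds) = true
[1.1] false AND true = false
[1.2.1.1.1] false AND false = false
[1.2.1.1] NOT false = true
[1.2.1.2] false OR true = true
[1.2.1.3] false OR false = false
[1.2.1.4] false AND false = false
[1.2.1] true OR true OR false OR false = true
[1.2] NOT true = false
[1] false → false (antecedent false ⇒ implication holds) = true
[root] NOT true = false
Overall: false → refused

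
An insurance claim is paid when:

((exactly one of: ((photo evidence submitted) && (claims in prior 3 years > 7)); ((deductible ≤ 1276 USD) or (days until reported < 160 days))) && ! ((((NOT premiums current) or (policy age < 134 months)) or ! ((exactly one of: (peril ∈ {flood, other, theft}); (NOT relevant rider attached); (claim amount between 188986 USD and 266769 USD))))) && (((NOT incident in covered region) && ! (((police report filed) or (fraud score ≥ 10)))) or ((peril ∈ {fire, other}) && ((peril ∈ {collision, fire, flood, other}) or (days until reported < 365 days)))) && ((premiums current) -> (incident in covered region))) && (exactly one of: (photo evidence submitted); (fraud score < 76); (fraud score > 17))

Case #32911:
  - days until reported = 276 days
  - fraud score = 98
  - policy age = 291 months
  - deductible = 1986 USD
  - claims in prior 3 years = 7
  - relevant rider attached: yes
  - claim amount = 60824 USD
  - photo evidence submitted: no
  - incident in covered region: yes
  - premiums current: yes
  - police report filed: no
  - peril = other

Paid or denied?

Atomic conditions:
  photo evidence submitted: no → false
  claims in prior 3 years > 7: 7 > 7 is false
  deductible ≤ 1276 USD: 1986 ≤ 1276 is false
  days until reported < 160 days: 276 < 160 is false
  NOT premiums current: yes → false
  policy age < 134 months: 291 < 134 is false
  peril ∈ {flood, other, theft}: other is in the set → true
  NOT relevant rider attached: yes → false
  claim amount between 188986 USD and 266769 USD: 60824 in [188986, 266769] is false
  NOT incident in covered region: yes → false
  police report filed: no → false
  fraud score ≥ 10: 98 ≥ 10 is true
  peril ∈ {fire, other}: other is in the set → true
  peril ∈ {collision, fire, flood, other}: other is in the set → true
  days until reported < 365 days: 276 < 365 is true
  premiums current: yes → true
  incident in covered region: yes → true
  fraud score < 76: 98 < 76 is false
  fraud score > 17: 98 > 17 is true
Combine:
[1.1.1] false AND false = false
[1.1.2] false OR false = false
[1.1] exactly-one(false, false) = false
[1.2.1.1] false OR false = false
[1.2.1.2.1] exactly-one(true, false, false) = true
[1.2.1.2] NOT true = false
[1.2.1] false OR false = false
[1.2] NOT false = true
[1.3.1.2.1] false OR true = true
[1.3.1.2] NOT true = false
[1.3.1] false AND false = false
[1.3.2.2] true OR true = true
[1.3.2] true AND true = true
[1.3] false OR true = true
[1.4] true → true = true
[1] false AND true AND true AND true = false
[2] exactly-one(false, false, true) = true
[root] false AND true = false
Overall: false → denied

Denied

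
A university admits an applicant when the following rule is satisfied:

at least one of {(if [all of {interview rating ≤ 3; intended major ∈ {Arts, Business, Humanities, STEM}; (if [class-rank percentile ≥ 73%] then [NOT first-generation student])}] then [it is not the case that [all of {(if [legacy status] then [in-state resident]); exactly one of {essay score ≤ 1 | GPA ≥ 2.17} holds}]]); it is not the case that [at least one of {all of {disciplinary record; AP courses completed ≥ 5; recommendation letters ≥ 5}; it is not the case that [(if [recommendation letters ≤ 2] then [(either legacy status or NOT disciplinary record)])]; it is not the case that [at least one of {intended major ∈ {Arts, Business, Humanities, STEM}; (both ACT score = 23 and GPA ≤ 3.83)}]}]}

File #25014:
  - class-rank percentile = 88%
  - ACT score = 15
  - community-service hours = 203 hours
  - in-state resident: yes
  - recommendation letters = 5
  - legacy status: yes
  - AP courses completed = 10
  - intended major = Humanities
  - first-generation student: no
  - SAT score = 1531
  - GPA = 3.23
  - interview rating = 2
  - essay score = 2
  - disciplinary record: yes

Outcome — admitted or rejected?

Rejected

Atomic conditions:
  interview rating ≤ 3: 2 ≤ 3 is true
  intended major ∈ {Arts, Business, Humanities, STEM}: Humanities is in the set → true
  class-rank percentile ≥ 73%: 88 ≥ 73 is true
  NOT first-generation student: no → true
  legacy status: yes → true
  in-state resident: yes → true
  essay score ≤ 1: 2 ≤ 1 is false
  GPA ≥ 2.17: 3.23 ≥ 2.17 is true
  disciplinary record: yes → true
  AP courses completed ≥ 5: 10 ≥ 5 is true
  recommendation letters ≥ 5: 5 ≥ 5 is true
  recommendation letters ≤ 2: 5 ≤ 2 is false
  NOT disciplinary record: yes → false
  ACT score = 23: 15 == 23 is false
  GPA ≤ 3.83: 3.23 ≤ 3.83 is true
Combine:
[1.1.3] true → true = true
[1.1] true AND true AND true = true
[1.2.1.1] true → true = true
[1.2.1.2] exactly-one(false, true) = true
[1.2.1] true AND true = true
[1.2] NOT true = false
[1] true → false = false
[2.1.1] true AND true AND true = true
[2.1.2.1.2] true OR false = true
[2.1.2.1] false → true (antecedent false ⇒ implication holds) = true
[2.1.2] NOT true = false
[2.1.3.1.2] false AND true = false
[2.1.3.1] true OR false = true
[2.1.3] NOT true = false
[2.1] true OR false OR false = true
[2] NOT true = false
[root] false OR false = false
Overall: false → rejected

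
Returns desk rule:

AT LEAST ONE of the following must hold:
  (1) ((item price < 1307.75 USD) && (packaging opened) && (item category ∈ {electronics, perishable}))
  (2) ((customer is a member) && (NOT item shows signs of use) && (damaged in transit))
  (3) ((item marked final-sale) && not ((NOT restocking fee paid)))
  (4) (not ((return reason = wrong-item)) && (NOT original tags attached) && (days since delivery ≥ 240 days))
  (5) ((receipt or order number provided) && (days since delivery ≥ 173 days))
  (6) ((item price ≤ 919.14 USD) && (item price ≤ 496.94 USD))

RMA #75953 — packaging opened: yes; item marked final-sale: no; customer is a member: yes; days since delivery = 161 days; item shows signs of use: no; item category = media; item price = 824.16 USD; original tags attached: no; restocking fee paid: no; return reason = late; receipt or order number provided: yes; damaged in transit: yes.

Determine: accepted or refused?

Accepted

Atomic conditions:
  item price < 1307.75 USD: 824.16 < 1307.75 is true
  packaging opened: yes → true
  item category ∈ {electronics, perishable}: media is not in the set → false
  customer is a member: yes → true
  NOT item shows signs of use: no → true
  damaged in transit: yes → true
  item marked final-sale: no → false
  NOT restocking fee paid: no → true
  return reason = wrong-item: late == wrong-item is false
  NOT original tags attached: no → true
  days since delivery ≥ 240 days: 161 ≥ 240 is false
  receipt or order number provided: yes → true
  days since delivery ≥ 173 days: 161 ≥ 173 is false
  item price ≤ 919.14 USD: 824.16 ≤ 919.14 is true
  item price ≤ 496.94 USD: 824.16 ≤ 496.94 is false
Combine:
[1] true AND true AND false = false
[2] true AND true AND true = true
[3.2] NOT true = false
[3] false AND false = false
[4.1] NOT false = true
[4] true AND true AND false = false
[5] true AND false = false
[6] true AND false = false
[root] false OR true OR false OR false OR false OR false = true
Overall: true → accepted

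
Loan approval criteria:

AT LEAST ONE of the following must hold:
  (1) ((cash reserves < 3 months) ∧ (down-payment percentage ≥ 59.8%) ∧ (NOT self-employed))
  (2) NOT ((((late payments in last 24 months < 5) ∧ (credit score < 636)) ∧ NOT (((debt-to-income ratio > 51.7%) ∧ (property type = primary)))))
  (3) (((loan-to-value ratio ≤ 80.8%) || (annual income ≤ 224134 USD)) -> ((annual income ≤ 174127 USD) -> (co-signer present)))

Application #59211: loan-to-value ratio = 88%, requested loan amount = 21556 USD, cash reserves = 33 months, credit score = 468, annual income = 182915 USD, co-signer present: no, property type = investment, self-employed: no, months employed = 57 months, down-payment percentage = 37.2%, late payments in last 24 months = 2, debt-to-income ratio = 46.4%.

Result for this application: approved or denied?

Approved

Atomic conditions:
  cash reserves < 3 months: 33 < 3 is false
  down-payment percentage ≥ 59.8%: 37.2 ≥ 59.8 is false
  NOT self-employed: no → true
  late payments in last 24 months < 5: 2 < 5 is true
  credit score < 636: 468 < 636 is true
  debt-to-income ratio > 51.7%: 46.4 > 51.7 is false
  property type = primary: investment == primary is false
  loan-to-value ratio ≤ 80.8%: 88 ≤ 80.8 is false
  annual income ≤ 224134 USD: 182915 ≤ 224134 is true
  annual income ≤ 174127 USD: 182915 ≤ 174127 is false
  co-signer present: no → false
Combine:
[1] false AND false AND true = false
[2.1.1] true AND true = true
[2.1.2.1] false AND false = false
[2.1.2] NOT false = true
[2.1] true AND true = true
[2] NOT true = false
[3.1] false OR true = true
[3.2] false → false (antecedent false ⇒ implication holds) = true
[3] true → true = true
[root] false OR false OR true = true
Overall: true → approved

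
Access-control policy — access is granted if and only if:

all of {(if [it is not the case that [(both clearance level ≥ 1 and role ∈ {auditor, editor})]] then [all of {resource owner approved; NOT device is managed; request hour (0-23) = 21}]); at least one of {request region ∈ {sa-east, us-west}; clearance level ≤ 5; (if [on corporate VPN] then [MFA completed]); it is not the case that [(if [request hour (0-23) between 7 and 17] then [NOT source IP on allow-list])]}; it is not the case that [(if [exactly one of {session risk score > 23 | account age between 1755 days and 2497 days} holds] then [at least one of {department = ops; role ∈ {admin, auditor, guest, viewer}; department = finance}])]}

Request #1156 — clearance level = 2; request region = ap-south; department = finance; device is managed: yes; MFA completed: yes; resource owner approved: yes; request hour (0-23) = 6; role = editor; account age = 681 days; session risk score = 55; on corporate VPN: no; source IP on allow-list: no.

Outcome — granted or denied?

Atomic conditions:
  clearance level ≥ 1: 2 ≥ 1 is true
  role ∈ {auditor, editor}: editor is in the set → true
  resource owner approved: yes → true
  NOT device is managed: yes → false
  request hour (0-23) = 21: 6 == 21 is false
  request region ∈ {sa-east, us-west}: ap-south is not in the set → false
  clearance level ≤ 5: 2 ≤ 5 is true
  on corporate VPN: no → false
  MFA completed: yes → true
  request hour (0-23) between 7 and 17: 6 in [7, 17] is false
  NOT source IP on allow-list: no → true
  session risk score > 23: 55 > 23 is true
  account age between 1755 days and 2497 days: 681 in [1755, 2497] is false
  department = ops: finance == ops is false
  role ∈ {admin, auditor, guest, viewer}: editor is not in the set → false
  department = finance: finance == finance is true
Combine:
[1.1.1] true AND true = true
[1.1] NOT true = false
[1.2] true AND false AND false = false
[1] false → false (antecedent false ⇒ implication holds) = true
[2.3] false → true (antecedent false ⇒ implication holds) = true
[2.4.1] false → true (antecedent false ⇒ implication holds) = true
[2.4] NOT true = false
[2] false OR true OR true OR false = true
[3.1.1] exactly-one(true, false) = true
[3.1.2] false OR false OR true = true
[3.1] true → true = true
[3] NOT true = false
[root] true AND true AND false = false
Overall: false → denied

Denied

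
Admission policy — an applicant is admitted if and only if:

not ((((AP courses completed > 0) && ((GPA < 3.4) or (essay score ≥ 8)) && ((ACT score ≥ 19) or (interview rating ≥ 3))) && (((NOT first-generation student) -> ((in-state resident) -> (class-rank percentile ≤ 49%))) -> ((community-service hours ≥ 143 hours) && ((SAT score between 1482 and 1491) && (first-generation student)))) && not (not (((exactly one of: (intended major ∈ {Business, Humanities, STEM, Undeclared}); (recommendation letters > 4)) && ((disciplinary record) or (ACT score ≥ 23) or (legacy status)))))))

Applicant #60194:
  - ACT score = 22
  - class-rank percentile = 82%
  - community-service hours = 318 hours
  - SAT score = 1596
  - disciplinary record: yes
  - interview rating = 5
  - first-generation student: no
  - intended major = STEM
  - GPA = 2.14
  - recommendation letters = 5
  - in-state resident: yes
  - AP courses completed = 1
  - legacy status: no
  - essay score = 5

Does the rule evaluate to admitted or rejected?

Atomic conditions:
  AP courses completed > 0: 1 > 0 is true
  GPA < 3.4: 2.14 < 3.4 is true
  essay score ≥ 8: 5 ≥ 8 is false
  ACT score ≥ 19: 22 ≥ 19 is true
  interview rating ≥ 3: 5 ≥ 3 is true
  NOT first-generation student: no → true
  in-state resident: yes → true
  class-rank percentile ≤ 49%: 82 ≤ 49 is false
  community-service hours ≥ 143 hours: 318 ≥ 143 is true
  SAT score between 1482 and 1491: 1596 in [1482, 1491] is false
  first-generation student: no → false
  intended major ∈ {Business, Humanities, STEM, Undeclared}: STEM is in the set → true
  recommendation letters > 4: 5 > 4 is true
  disciplinary record: yes → true
  ACT score ≥ 23: 22 ≥ 23 is false
  legacy status: no → false
Combine:
[1.1.2] true OR false = true
[1.1.3] true OR true = true
[1.1] true AND true AND true = true
[1.2.1.2] true → false = false
[1.2.1] true → false = false
[1.2.2.2] false AND false = false
[1.2.2] true AND false = false
[1.2] false → false (antecedent false ⇒ implication holds) = true
[1.3.1.1.1] exactly-one(true, true) = false
[1.3.1.1.2] true OR false OR false = true
[1.3.1.1] false AND true = false
[1.3.1] NOT false = true
[1.3] NOT true = false
[1] true AND true AND false = false
[root] NOT false = true
Overall: true → admitted

Admitted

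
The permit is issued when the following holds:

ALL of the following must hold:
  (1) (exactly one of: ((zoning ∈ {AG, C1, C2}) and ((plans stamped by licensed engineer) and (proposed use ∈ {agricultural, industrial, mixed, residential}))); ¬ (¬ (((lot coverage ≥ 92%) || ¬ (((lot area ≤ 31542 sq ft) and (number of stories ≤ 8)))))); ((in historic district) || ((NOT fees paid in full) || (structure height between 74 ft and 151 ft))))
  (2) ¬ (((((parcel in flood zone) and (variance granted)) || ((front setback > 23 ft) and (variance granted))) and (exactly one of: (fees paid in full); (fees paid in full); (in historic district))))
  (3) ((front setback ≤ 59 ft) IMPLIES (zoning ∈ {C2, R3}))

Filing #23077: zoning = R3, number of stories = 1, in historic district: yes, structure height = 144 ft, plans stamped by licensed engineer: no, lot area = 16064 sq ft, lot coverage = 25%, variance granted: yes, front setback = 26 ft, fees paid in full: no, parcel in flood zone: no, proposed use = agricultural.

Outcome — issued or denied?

Denied

Atomic conditions:
  zoning ∈ {AG, C1, C2}: R3 is not in the set → false
  plans stamped by licensed engineer: no → false
  proposed use ∈ {agricultural, industrial, mixed, residential}: agricultural is in the set → true
  lot coverage ≥ 92%: 25 ≥ 92 is false
  lot area ≤ 31542 sq ft: 16064 ≤ 31542 is true
  number of stories ≤ 8: 1 ≤ 8 is true
  in historic district: yes → true
  NOT fees paid in full: no → true
  structure height between 74 ft and 151 ft: 144 in [74, 151] is true
  parcel in flood zone: no → false
  variance granted: yes → true
  front setback > 23 ft: 26 > 23 is true
  fees paid in full: no → false
  front setback ≤ 59 ft: 26 ≤ 59 is true
  zoning ∈ {C2, R3}: R3 is in the set → true
Combine:
[1.1.2] false AND true = false
[1.1] false AND false = false
[1.2.1.1.2.1] true AND true = true
[1.2.1.1.2] NOT true = false
[1.2.1.1] false OR false = false
[1.2.1] NOT false = true
[1.2] NOT true = false
[1.3.2] true OR true = true
[1.3] true OR true = true
[1] exactly-one(false, false, true) = true
[2.1.1.1] false AND true = false
[2.1.1.2] true AND true = true
[2.1.1] false OR true = true
[2.1.2] exactly-one(false, false, true) = true
[2.1] true AND true = true
[2] NOT true = false
[3] true → true = true
[root] true AND false AND true = false
Overall: false → denied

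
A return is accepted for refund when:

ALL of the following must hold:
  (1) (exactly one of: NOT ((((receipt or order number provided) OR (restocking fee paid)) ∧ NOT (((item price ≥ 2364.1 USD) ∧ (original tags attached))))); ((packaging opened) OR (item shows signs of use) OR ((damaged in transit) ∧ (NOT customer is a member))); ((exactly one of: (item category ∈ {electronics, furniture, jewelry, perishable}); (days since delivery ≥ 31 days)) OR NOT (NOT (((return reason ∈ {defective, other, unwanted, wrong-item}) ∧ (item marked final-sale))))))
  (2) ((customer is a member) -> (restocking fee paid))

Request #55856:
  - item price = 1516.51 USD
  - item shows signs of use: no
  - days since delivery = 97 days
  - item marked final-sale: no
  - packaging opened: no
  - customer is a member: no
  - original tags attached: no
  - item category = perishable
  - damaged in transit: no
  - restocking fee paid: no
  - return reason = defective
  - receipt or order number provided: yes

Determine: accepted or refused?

Refused

Atomic conditions:
  receipt or order number provided: yes → true
  restocking fee paid: no → false
  item price ≥ 2364.1 USD: 1516.51 ≥ 2364.1 is false
  original tags attached: no → false
  packaging opened: no → false
  item shows signs of use: no → false
  damaged in transit: no → false
  NOT customer is a member: no → true
  item category ∈ {electronics, furniture, jewelry, perishable}: perishable is in the set → true
  days since delivery ≥ 31 days: 97 ≥ 31 is true
  return reason ∈ {defective, other, unwanted, wrong-item}: defective is in the set → true
  item marked final-sale: no → false
  customer is a member: no → false
Combine:
[1.1.1.1] true OR false = true
[1.1.1.2.1] false AND false = false
[1.1.1.2] NOT false = true
[1.1.1] true AND true = true
[1.1] NOT true = false
[1.2.3] false AND true = false
[1.2] false OR false OR false = false
[1.3.1] exactly-one(true, true) = false
[1.3.2.1.1] true AND false = false
[1.3.2.1] NOT false = true
[1.3.2] NOT true = false
[1.3] false OR false = false
[1] exactly-one(false, false, false) = false
[2] false → false (antecedent false ⇒ implication holds) = true
[root] false AND true = false
Overall: false → refused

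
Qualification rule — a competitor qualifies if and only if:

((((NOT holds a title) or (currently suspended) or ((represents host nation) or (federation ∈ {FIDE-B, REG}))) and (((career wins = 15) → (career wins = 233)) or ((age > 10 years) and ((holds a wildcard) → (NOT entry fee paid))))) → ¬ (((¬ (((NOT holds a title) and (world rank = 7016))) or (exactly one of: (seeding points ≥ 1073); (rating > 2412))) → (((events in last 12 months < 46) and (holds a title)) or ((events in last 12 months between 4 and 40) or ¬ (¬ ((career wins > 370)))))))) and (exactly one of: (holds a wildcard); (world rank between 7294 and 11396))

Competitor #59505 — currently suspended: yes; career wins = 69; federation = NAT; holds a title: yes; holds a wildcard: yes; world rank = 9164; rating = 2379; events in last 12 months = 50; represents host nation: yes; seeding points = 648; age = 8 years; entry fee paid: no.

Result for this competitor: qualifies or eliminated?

Atomic conditions:
  NOT holds a title: yes → false
  currently suspended: yes → true
  represents host nation: yes → true
  federation ∈ {FIDE-B, REG}: NAT is not in the set → false
  career wins = 15: 69 == 15 is false
  career wins = 233: 69 == 233 is false
  age > 10 years: 8 > 10 is false
  holds a wildcard: yes → true
  NOT entry fee paid: no → true
  world rank = 7016: 9164 == 7016 is false
  seeding points ≥ 1073: 648 ≥ 1073 is false
  rating > 2412: 2379 > 2412 is false
  events in last 12 months < 46: 50 < 46 is false
  holds a title: yes → true
  events in last 12 months between 4 and 40: 50 in [4, 40] is false
  career wins > 370: 69 > 370 is false
  world rank between 7294 and 11396: 9164 in [7294, 11396] is true
Combine:
[1.1.1.3] true OR false = true
[1.1.1] false OR true OR true = true
[1.1.2.1] false → false (antecedent false ⇒ implication holds) = true
[1.1.2.2.2] true → true = true
[1.1.2.2] false AND true = false
[1.1.2] true OR false = true
[1.1] true AND true = true
[1.2.1.1.1.1] false AND false = false
[1.2.1.1.1] NOT false = true
[1.2.1.1.2] exactly-one(false, false) = false
[1.2.1.1] true OR false = true
[1.2.1.2.1] false AND true = false
[1.2.1.2.2.2.1] NOT false = true
[1.2.1.2.2.2] NOT true = false
[1.2.1.2.2] false OR false = false
[1.2.1.2] false OR false = false
[1.2.1] true → false = false
[1.2] NOT false = true
[1] true → true = true
[2] exactly-one(true, true) = false
[root] true AND false = false
Overall: false → eliminated

Eliminated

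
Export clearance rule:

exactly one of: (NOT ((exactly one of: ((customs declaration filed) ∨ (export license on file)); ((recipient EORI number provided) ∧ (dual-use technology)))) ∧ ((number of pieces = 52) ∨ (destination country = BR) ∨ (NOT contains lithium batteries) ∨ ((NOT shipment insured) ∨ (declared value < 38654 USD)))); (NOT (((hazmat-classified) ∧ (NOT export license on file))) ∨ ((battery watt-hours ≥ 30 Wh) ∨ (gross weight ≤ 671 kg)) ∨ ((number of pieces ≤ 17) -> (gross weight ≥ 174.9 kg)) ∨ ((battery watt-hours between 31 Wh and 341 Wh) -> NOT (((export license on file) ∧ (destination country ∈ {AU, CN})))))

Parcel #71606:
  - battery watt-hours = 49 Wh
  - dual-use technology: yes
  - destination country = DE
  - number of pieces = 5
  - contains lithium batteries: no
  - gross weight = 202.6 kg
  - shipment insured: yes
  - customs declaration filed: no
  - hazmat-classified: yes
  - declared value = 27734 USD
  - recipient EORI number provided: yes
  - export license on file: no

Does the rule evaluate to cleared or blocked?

Atomic conditions:
  customs declaration filed: no → false
  export license on file: no → false
  recipient EORI number provided: yes → true
  dual-use technology: yes → true
  number of pieces = 52: 5 == 52 is false
  destination country = BR: DE == BR is false
  NOT contains lithium batteries: no → true
  NOT shipment insured: yes → false
  declared value < 38654 USD: 27734 < 38654 is true
  hazmat-classified: yes → true
  NOT export license on file: no → true
  battery watt-hours ≥ 30 Wh: 49 ≥ 30 is true
  gross weight ≤ 671 kg: 202.6 ≤ 671 is true
  number of pieces ≤ 17: 5 ≤ 17 is true
  gross weight ≥ 174.9 kg: 202.6 ≥ 174.9 is true
  battery watt-hours between 31 Wh and 341 Wh: 49 in [31, 341] is true
  destination country ∈ {AU, CN}: DE is not in the set → false
Combine:
[1.1.1.1] false OR false = false
[1.1.1.2] true AND true = true
[1.1.1] exactly-one(false, true) = true
[1.1] NOT true = false
[1.2.4] false OR true = true
[1.2] false OR false OR true OR true = true
[1] false AND true = false
[2.1.1] true AND true = true
[2.1] NOT true = false
[2.2] true OR true = true
[2.3] true → true = true
[2.4.2.1] false AND false = false
[2.4.2] NOT false = true
[2.4] true → true = true
[2] false OR true OR true OR true = true
[root] exactly-one(false, true) = true
Overall: true → cleared

Cleared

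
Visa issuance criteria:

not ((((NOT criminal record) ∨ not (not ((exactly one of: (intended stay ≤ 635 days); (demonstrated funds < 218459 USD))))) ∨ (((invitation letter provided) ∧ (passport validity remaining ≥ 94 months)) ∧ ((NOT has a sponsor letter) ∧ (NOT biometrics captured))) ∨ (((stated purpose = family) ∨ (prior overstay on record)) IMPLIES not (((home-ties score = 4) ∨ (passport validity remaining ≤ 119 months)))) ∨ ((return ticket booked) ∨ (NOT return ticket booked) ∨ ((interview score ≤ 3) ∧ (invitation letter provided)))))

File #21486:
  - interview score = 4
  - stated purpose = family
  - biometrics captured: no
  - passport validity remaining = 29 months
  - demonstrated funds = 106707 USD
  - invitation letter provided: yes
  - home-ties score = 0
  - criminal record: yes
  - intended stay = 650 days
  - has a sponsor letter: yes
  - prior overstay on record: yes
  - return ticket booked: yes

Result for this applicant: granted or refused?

Atomic conditions:
  NOT criminal record: yes → false
  intended stay ≤ 635 days: 650 ≤ 635 is false
  demonstrated funds < 218459 USD: 106707 < 218459 is true
  invitation letter provided: yes → true
  passport validity remaining ≥ 94 months: 29 ≥ 94 is false
  NOT has a sponsor letter: yes → false
  NOT biometrics captured: no → true
  stated purpose = family: family == family is true
  prior overstay on record: yes → true
  home-ties score = 4: 0 == 4 is false
  passport validity remaining ≤ 119 months: 29 ≤ 119 is true
  return ticket booked: yes → true
  NOT return ticket booked: yes → false
  interview score ≤ 3: 4 ≤ 3 is false
Combine:
[1.1.2.1.1] exactly-one(false, true) = true
[1.1.2.1] NOT true = false
[1.1.2] NOT false = true
[1.1] false OR true = true
[1.2.1] true AND false = false
[1.2.2] false AND true = false
[1.2] false AND false = false
[1.3.1] true OR true = true
[1.3.2.1] false OR true = true
[1.3.2] NOT true = false
[1.3] true → false = false
[1.4.3] false AND true = false
[1.4] true OR false OR false = true
[1] true OR false OR false OR true = true
[root] NOT true = false
Overall: false → refused

Refused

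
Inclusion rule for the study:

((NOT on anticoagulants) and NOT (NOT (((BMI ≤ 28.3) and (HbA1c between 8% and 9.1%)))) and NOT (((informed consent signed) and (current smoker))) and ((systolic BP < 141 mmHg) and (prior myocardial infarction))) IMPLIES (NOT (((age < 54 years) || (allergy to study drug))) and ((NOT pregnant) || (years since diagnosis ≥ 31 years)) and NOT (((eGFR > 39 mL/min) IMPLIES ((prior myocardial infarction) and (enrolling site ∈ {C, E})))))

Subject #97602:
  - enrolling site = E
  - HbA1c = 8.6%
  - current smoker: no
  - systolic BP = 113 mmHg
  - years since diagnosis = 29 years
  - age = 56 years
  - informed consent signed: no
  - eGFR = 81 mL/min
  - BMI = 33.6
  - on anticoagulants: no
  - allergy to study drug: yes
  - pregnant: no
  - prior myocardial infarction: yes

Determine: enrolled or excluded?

Atomic conditions:
  NOT on anticoagulants: no → true
  BMI ≤ 28.3: 33.6 ≤ 28.3 is false
  HbA1c between 8% and 9.1%: 8.6 in [8, 9.1] is true
  informed consent signed: no → false
  current smoker: no → false
  systolic BP < 141 mmHg: 113 < 141 is true
  prior myocardial infarction: yes → true
  age < 54 years: 56 < 54 is false
  allergy to study drug: yes → true
  NOT pregnant: no → true
  years since diagnosis ≥ 31 years: 29 ≥ 31 is false
  eGFR > 39 mL/min: 81 > 39 is true
  enrolling site ∈ {C, E}: E is in the set → true
Combine:
[1.2.1.1] false AND true = false
[1.2.1] NOT false = true
[1.2] NOT true = false
[1.3.1] false AND false = false
[1.3] NOT false = true
[1.4] true AND true = true
[1] true AND false AND true AND true = false
[2.1.1] false OR true = true
[2.1] NOT true = false
[2.2] true OR false = true
[2.3.1.2] true AND true = true
[2.3.1] true → true = true
[2.3] NOT true = false
[2] false AND true AND false = false
[root] false → false (antecedent false ⇒ implication holds) = true
Overall: true → enrolled

Enrolled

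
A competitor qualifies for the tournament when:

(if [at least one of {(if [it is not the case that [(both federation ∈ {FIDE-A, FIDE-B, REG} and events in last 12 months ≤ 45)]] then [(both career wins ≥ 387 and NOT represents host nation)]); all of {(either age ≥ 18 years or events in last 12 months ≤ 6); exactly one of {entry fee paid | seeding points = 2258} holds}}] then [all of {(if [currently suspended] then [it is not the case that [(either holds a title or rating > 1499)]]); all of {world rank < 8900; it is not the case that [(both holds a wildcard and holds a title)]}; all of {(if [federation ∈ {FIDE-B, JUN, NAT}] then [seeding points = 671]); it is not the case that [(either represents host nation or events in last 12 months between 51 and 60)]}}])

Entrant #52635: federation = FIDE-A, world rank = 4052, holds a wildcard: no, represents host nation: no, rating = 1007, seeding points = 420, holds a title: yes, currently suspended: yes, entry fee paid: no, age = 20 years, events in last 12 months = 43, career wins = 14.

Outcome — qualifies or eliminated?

Eliminated

Atomic conditions:
  federation ∈ {FIDE-A, FIDE-B, REG}: FIDE-A is in the set → true
  events in last 12 months ≤ 45: 43 ≤ 45 is true
  career wins ≥ 387: 14 ≥ 387 is false
  NOT represents host nation: no → true
  age ≥ 18 years: 20 ≥ 18 is true
  events in last 12 months ≤ 6: 43 ≤ 6 is false
  entry fee paid: no → false
  seeding points = 2258: 420 == 2258 is false
  currently suspended: yes → true
  holds a title: yes → true
  rating > 1499: 1007 > 1499 is false
  world rank < 8900: 4052 < 8900 is true
  holds a wildcard: no → false
  federation ∈ {FIDE-B, JUN, NAT}: FIDE-A is not in the set → false
  seeding points = 671: 420 == 671 is false
  represents host nation: no → false
  events in last 12 months between 51 and 60: 43 in [51, 60] is false
Combine:
[1.1.1.1] true AND true = true
[1.1.1] NOT true = false
[1.1.2] false AND true = false
[1.1] false → false (antecedent false ⇒ implication holds) = true
[1.2.1] true OR false = true
[1.2.2] exactly-one(false, false) = false
[1.2] true AND false = false
[1] true OR false = true
[2.1.2.1] true OR false = true
[2.1.2] NOT true = false
[2.1] true → false = false
[2.2.2.1] false AND true = false
[2.2.2] NOT false = true
[2.2] true AND true = true
[2.3.1] false → false (antecedent false ⇒ implication holds) = true
[2.3.2.1] false OR false = false
[2.3.2] NOT false = true
[2.3] true AND true = true
[2] false AND true AND true = false
[root] true → false = false
Overall: false → eliminated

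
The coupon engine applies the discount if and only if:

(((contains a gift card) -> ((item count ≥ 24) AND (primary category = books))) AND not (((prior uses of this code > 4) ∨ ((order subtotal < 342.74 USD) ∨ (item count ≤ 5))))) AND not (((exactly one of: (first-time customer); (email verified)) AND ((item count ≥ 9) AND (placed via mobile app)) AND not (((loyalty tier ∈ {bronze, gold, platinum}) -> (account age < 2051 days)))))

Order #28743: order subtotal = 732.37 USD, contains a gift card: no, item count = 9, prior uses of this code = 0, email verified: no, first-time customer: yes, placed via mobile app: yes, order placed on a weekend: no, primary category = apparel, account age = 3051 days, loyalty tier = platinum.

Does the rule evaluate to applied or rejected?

Rejected

Atomic conditions:
  contains a gift card: no → false
  item count ≥ 24: 9 ≥ 24 is false
  primary category = books: apparel == books is false
  prior uses of this code > 4: 0 > 4 is false
  order subtotal < 342.74 USD: 732.37 < 342.74 is false
  item count ≤ 5: 9 ≤ 5 is false
  first-time customer: yes → true
  email verified: no → false
  item count ≥ 9: 9 ≥ 9 is true
  placed via mobile app: yes → true
  loyalty tier ∈ {bronze, gold, platinum}: platinum is in the set → true
  account age < 2051 days: 3051 < 2051 is false
Combine:
[1.1.2] false AND false = false
[1.1] false → false (antecedent false ⇒ implication holds) = true
[1.2.1.2] false OR false = false
[1.2.1] false OR false = false
[1.2] NOT false = true
[1] true AND true = true
[2.1.1] exactly-one(true, false) = true
[2.1.2] true AND true = true
[2.1.3.1] true → false = false
[2.1.3] NOT false = true
[2.1] true AND true AND true = true
[2] NOT true = false
[root] true AND false = false
Overall: false → rejected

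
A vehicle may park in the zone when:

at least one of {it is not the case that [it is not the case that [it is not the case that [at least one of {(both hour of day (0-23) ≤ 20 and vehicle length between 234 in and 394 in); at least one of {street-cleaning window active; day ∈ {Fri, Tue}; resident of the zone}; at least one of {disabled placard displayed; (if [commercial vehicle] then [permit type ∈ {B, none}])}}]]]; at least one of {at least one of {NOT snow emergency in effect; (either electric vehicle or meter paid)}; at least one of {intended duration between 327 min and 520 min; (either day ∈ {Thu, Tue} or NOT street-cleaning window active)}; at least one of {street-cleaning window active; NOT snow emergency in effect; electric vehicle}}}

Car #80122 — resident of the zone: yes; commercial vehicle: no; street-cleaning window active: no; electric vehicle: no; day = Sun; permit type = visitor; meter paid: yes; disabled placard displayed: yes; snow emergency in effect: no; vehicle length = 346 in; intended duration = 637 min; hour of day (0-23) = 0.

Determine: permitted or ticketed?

Atomic conditions:
  hour of day (0-23) ≤ 20: 0 ≤ 20 is true
  vehicle length between 234 in and 394 in: 346 in [234, 394] is true
  street-cleaning window active: no → false
  day ∈ {Fri, Tue}: Sun is not in the set → false
  resident of the zone: yes → true
  disabled placard displayed: yes → true
  commercial vehicle: no → false
  permit type ∈ {B, none}: visitor is not in the set → false
  NOT snow emergency in effect: no → true
  electric vehicle: no → false
  meter paid: yes → true
  intended duration between 327 min and 520 min: 637 in [327, 520] is false
  day ∈ {Thu, Tue}: Sun is not in the set → false
  NOT street-cleaning window active: no → true
Combine:
[1.1.1.1.1] true AND true = true
[1.1.1.1.2] false OR false OR true = true
[1.1.1.1.3.2] false → false (antecedent false ⇒ implication holds) = true
[1.1.1.1.3] true OR true = true
[1.1.1.1] true OR true OR true = true
[1.1.1] NOT true = false
[1.1] NOT false = true
[1] NOT true = false
[2.1.2] false OR true = true
[2.1] true OR true = true
[2.2.2] false OR true = true
[2.2] false OR true = true
[2.3] false OR true OR false = true
[2] true OR true OR true = true
[root] false OR true = true
Overall: true → permitted

Permitted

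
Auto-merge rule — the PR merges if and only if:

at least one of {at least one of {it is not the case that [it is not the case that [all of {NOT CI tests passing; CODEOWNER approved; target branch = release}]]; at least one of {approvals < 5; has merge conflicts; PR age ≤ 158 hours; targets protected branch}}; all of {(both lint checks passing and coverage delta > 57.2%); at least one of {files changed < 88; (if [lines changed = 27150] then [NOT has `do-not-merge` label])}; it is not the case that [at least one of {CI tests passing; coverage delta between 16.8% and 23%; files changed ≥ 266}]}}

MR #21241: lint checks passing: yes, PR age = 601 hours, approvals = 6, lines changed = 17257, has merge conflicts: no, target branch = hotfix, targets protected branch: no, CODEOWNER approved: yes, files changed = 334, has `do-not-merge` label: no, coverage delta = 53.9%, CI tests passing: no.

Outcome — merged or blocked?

Atomic conditions:
  NOT CI tests passing: no → true
  CODEOWNER approved: yes → true
  target branch = release: hotfix == release is false
  approvals < 5: 6 < 5 is false
  has merge conflicts: no → false
  PR age ≤ 158 hours: 601 ≤ 158 is false
  targets protected branch: no → false
  lint checks passing: yes → true
  coverage delta > 57.2%: 53.9 > 57.2 is false
  files changed < 88: 334 < 88 is false
  lines changed = 27150: 17257 == 27150 is false
  NOT has `do-not-merge` label: no → true
  CI tests passing: no → false
  coverage delta between 16.8% and 23%: 53.9 in [16.8, 23] is false
  files changed ≥ 266: 334 ≥ 266 is true
Combine:
[1.1.1.1] true AND true AND false = false
[1.1.1] NOT false = true
[1.1] NOT true = false
[1.2] false OR false OR false OR false = false
[1] false OR false = false
[2.1] true AND false = false
[2.2.2] false → true (antecedent false ⇒ implication holds) = true
[2.2] false OR true = true
[2.3.1] false OR false OR true = true
[2.3] NOT true = false
[2] false AND true AND false = false
[root] false OR false = false
Overall: false → blocked

Blocked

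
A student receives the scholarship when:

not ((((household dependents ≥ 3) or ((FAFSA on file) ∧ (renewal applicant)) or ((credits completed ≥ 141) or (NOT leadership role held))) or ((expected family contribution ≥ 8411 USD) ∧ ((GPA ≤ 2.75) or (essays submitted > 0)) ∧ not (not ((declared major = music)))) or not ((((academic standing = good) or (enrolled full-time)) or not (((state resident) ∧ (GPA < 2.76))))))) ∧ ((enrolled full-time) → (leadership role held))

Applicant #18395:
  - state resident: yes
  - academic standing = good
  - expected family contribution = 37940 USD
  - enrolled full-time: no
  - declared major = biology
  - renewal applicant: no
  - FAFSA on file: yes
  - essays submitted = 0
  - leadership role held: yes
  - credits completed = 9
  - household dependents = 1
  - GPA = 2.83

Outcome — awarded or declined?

Awarded

Atomic conditions:
  household dependents ≥ 3: 1 ≥ 3 is false
  FAFSA on file: yes → true
  renewal applicant: no → false
  credits completed ≥ 141: 9 ≥ 141 is false
  NOT leadership role held: yes → false
  expected family contribution ≥ 8411 USD: 37940 ≥ 8411 is true
  GPA ≤ 2.75: 2.83 ≤ 2.75 is false
  essays submitted > 0: 0 > 0 is false
  declared major = music: biology == music is false
  academic standing = good: good == good is true
  enrolled full-time: no → false
  state resident: yes → true
  GPA < 2.76: 2.83 < 2.76 is false
  leadership role held: yes → true
Combine:
[1.1.1.2] true AND false = false
[1.1.1.3] false OR false = false
[1.1.1] false OR false OR false = false
[1.1.2.2] false OR false = false
[1.1.2.3.1] NOT false = true
[1.1.2.3] NOT true = false
[1.1.2] true AND false AND false = false
[1.1.3.1.1] true OR false = true
[1.1.3.1.2.1] true AND false = false
[1.1.3.1.2] NOT false = true
[1.1.3.1] true OR true = true
[1.1.3] NOT true = false
[1.1] false OR false OR false = false
[1] NOT false = true
[2] false → true (antecedent false ⇒ implication holds) = true
[root] true AND true = true
Overall: true → awarded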